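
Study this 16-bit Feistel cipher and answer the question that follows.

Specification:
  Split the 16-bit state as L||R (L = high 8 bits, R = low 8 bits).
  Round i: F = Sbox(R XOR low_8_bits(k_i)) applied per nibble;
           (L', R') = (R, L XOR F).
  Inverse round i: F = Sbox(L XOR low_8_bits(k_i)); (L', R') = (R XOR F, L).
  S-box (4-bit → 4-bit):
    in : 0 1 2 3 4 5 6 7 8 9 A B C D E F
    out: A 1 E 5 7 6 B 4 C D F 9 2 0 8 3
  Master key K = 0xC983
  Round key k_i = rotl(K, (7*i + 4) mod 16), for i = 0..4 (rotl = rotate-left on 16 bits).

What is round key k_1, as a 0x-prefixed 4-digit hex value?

K = 0xC983
k_0 = rotl(K, (7*0+4) mod 16) = rotl(K, 4) = 0x983C
k_1 = rotl(K, (7*1+4) mod 16) = rotl(K, 11) = 0x1E4C

0x1E4C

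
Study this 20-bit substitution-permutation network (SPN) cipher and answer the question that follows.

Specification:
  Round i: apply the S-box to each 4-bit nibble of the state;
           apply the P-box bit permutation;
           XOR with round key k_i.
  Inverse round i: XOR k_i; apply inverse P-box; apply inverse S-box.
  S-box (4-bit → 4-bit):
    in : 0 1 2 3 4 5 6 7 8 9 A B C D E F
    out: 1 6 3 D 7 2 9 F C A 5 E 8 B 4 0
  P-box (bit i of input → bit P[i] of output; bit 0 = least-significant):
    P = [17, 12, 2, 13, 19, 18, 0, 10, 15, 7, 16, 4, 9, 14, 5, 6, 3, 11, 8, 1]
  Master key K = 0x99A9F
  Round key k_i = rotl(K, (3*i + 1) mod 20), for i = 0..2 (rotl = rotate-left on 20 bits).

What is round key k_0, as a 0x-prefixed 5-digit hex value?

0x3353F

K = 0x99A9F
k_0 = rotl(K, (3*0+1) mod 20) = rotl(K, 1) = 0x3353F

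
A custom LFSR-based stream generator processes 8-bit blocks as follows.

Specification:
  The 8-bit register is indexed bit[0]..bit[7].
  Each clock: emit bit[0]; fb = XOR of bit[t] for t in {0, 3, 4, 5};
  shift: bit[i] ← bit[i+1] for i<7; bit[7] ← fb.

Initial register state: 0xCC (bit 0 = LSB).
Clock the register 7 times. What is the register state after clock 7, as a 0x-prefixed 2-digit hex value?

reg_0 = 0xCC
clock 1: out=0, reg = 0xE6
clock 2: out=0, reg = 0xF3
clock 3: out=1, reg = 0xF9
clock 4: out=1, reg = 0x7C
clock 5: out=0, reg = 0xBE
clock 6: out=0, reg = 0xDF
clock 7: out=1, reg = 0xEF

0xEF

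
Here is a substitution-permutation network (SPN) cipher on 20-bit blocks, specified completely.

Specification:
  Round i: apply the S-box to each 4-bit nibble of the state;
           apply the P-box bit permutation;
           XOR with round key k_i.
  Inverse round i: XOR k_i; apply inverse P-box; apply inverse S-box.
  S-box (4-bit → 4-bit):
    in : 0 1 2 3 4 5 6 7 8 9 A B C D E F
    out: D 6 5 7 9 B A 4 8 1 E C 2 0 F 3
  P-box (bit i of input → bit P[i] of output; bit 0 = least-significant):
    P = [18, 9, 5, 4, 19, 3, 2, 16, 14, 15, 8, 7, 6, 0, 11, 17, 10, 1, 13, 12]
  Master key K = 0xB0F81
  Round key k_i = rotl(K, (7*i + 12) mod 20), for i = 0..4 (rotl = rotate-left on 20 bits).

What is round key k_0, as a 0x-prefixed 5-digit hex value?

K = 0xB0F81
k_0 = rotl(K, (7*0+12) mod 20) = rotl(K, 12) = 0x81B0F

0x81B0F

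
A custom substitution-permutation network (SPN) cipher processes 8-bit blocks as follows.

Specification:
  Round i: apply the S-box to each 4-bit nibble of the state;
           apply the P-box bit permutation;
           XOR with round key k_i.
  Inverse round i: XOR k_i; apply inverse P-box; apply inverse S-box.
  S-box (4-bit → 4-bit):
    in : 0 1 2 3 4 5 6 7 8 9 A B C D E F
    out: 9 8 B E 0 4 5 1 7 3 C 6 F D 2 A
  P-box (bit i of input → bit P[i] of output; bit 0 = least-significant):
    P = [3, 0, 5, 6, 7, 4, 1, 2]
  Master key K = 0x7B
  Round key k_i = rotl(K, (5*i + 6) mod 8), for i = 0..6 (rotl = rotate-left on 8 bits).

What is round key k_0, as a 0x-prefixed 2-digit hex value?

K = 0x7B
k_0 = rotl(K, (5*0+6) mod 8) = rotl(K, 6) = 0xDE

0xDE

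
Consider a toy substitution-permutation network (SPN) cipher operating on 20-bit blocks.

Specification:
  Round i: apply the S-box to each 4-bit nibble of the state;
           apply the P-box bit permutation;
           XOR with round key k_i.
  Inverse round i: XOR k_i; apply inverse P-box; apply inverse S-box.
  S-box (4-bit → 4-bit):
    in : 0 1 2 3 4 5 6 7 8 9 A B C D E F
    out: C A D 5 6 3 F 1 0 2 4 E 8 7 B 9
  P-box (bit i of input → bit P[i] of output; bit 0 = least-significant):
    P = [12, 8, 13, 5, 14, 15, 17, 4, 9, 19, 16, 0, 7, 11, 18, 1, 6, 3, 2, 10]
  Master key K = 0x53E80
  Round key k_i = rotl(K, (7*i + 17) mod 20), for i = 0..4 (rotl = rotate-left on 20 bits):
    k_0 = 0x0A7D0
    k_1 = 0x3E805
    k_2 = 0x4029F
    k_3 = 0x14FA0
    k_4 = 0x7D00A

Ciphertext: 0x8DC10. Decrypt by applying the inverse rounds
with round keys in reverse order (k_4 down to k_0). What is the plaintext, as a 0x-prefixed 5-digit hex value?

s_0 = ciphertext = 0x8DC10
s_1 = InvRound(s_0, k_4) = 0x1B408
s_2 = InvRound(s_1, k_3) = 0x95756
s_3 = InvRound(s_2, k_2) = 0xE3B75
s_4 = InvRound(s_3, k_1) = 0x7ADEE
s_5 = InvRound(s_4, k_0) = 0x4B30C

0x4B30C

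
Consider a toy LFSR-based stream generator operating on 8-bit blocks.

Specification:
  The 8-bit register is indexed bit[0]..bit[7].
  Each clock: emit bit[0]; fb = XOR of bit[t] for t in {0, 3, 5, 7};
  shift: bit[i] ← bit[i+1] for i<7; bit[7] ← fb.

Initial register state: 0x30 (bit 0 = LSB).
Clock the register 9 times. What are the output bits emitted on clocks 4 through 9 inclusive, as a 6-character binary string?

011001

reg_0 = 0x30
clock 1: out=0, reg = 0x98
clock 2: out=0, reg = 0x4C
clock 3: out=0, reg = 0xA6
clock 4: out=0, reg = 0x53
clock 5: out=1, reg = 0xA9
clock 6: out=1, reg = 0x54
clock 7: out=0, reg = 0x2A
clock 8: out=0, reg = 0x15
clock 9: out=1, reg = 0x8A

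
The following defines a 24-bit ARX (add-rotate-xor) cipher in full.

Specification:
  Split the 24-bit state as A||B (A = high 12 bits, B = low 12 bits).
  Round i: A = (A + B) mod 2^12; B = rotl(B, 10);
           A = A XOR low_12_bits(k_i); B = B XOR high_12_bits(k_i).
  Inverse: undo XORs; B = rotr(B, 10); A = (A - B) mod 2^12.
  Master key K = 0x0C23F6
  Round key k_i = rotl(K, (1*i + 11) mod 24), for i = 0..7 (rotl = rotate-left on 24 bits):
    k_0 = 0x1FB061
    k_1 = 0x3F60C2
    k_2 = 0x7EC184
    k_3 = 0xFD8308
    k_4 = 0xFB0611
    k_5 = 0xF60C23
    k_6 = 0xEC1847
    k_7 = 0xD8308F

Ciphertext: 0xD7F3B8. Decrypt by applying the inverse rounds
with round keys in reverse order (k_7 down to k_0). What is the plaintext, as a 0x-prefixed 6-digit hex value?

s_0 = ciphertext = 0xD7F3B8
s_1 = InvRound(s_0, k_7) = 0x5018EF
s_2 = InvRound(s_1, k_6) = 0x48D8B9
s_3 = InvRound(s_2, k_5) = 0x949F65
s_4 = InvRound(s_3, k_4) = 0xC04354
s_5 = InvRound(s_4, k_3) = 0xCD9233
s_6 = InvRound(s_5, k_2) = 0x5E077D
s_7 = InvRound(s_6, k_1) = 0x2F522D
s_8 = InvRound(s_7, k_0) = 0x33CF58

0x33CF58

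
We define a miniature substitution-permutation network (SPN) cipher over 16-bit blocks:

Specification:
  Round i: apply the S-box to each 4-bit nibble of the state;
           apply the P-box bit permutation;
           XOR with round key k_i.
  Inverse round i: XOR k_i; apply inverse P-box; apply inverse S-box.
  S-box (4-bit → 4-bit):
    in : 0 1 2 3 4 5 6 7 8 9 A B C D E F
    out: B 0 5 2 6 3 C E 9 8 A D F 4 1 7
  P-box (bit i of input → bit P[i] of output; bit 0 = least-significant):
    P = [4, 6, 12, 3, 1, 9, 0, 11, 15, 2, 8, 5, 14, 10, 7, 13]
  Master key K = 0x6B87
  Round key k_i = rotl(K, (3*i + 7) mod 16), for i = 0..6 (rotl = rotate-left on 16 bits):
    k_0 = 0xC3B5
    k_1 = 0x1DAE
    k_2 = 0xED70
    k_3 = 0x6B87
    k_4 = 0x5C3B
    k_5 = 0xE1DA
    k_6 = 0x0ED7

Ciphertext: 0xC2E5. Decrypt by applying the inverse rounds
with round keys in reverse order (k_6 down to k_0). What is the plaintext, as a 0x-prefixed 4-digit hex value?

s_0 = ciphertext = 0xC2E5
s_1 = InvRound(s_0, k_6) = 0x588E
s_2 = InvRound(s_1, k_5) = 0x9F9F
s_3 = InvRound(s_2, k_4) = 0x2C31
s_4 = InvRound(s_3, k_3) = 0xF75E
s_5 = InvRound(s_4, k_2) = 0x1A06
s_6 = InvRound(s_5, k_1) = 0x4639
s_7 = InvRound(s_6, k_0) = 0x4F19

0x4F19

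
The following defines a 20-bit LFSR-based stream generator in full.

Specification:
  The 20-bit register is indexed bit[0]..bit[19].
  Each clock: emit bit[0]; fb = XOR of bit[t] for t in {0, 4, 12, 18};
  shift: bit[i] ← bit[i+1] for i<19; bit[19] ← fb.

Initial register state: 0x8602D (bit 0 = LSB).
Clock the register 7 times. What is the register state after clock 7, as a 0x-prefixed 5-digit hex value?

0xEF0C0

reg_0 = 0x8602D
clock 1: out=1, reg = 0xC3016
clock 2: out=0, reg = 0xE180B
clock 3: out=1, reg = 0xF0C05
clock 4: out=1, reg = 0x78602
clock 5: out=0, reg = 0xBC301
clock 6: out=1, reg = 0xDE180
clock 7: out=0, reg = 0xEF0C0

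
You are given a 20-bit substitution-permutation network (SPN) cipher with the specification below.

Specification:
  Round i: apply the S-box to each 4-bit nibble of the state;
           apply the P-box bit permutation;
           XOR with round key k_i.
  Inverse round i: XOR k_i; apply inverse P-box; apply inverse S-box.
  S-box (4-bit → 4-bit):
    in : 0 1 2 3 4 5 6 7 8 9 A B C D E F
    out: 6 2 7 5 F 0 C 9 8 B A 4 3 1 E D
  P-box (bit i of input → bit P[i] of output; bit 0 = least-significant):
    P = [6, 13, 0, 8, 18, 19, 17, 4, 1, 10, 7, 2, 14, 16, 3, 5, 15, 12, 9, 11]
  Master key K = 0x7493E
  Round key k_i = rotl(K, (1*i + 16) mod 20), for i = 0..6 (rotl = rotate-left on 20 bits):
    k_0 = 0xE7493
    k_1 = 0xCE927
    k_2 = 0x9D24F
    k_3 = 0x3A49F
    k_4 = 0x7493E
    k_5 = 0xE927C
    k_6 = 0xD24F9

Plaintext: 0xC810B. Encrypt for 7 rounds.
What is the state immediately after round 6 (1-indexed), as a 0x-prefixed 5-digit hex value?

0x18D47

s_0 = plaintext = 0xC810B
s_1 = Round(s_0, k_0) = 0x4E0B2
s_2 = Round(s_1, k_1) = 0xF57CE
s_3 = Round(s_2, k_2) = 0x57948
s_4 = Round(s_3, k_3) = 0xDE1A9
s_5 = Round(s_4, k_4) = 0xEEC46
s_6 = Round(s_5, k_5) = 0x18D47
s_7 = Round(s_6, k_6) = 0x3358B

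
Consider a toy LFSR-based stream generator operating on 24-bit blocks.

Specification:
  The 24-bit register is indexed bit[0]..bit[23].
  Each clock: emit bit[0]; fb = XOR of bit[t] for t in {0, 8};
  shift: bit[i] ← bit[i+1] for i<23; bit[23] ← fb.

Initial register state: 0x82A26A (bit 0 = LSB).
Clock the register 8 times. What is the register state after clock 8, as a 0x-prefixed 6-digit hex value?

reg_0 = 0x82A26A
clock 1: out=0, reg = 0x415135
clock 2: out=1, reg = 0x20A89A
clock 3: out=0, reg = 0x10544D
clock 4: out=1, reg = 0x882A26
clock 5: out=0, reg = 0x441513
clock 6: out=1, reg = 0x220A89
clock 7: out=1, reg = 0x910544
clock 8: out=0, reg = 0xC882A2

0xC882A2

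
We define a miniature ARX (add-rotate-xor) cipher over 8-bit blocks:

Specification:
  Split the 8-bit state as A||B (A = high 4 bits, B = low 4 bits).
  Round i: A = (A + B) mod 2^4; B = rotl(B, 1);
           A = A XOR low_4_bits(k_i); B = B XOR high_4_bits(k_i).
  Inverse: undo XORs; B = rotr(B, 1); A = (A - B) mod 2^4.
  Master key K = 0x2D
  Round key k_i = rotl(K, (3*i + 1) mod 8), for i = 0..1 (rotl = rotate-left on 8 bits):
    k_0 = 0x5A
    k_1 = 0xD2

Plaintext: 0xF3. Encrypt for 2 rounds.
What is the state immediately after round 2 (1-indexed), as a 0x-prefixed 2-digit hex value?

0x9B

s_0 = plaintext = 0xF3
s_1 = Round(s_0, k_0) = 0x83
s_2 = Round(s_1, k_1) = 0x9B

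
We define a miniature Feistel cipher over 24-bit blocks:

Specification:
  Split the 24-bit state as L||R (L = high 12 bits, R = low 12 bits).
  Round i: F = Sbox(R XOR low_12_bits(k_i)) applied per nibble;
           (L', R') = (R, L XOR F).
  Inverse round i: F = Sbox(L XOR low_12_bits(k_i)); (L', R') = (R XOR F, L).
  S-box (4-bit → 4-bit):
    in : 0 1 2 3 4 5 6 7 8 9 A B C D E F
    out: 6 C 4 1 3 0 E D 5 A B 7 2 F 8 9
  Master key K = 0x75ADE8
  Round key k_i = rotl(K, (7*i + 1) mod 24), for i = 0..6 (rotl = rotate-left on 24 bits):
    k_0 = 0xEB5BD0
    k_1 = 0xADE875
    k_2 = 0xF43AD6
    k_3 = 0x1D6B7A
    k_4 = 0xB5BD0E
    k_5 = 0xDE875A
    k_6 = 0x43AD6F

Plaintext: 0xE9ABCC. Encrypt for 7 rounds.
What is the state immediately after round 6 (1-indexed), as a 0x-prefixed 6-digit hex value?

0x072882

s_0 = plaintext = 0xE9ABCC
s_1 = Round(s_0, k_0) = 0xBCC858
s_2 = Round(s_1, k_1) = 0x858D83
s_3 = Round(s_2, k_2) = 0xD83558
s_4 = Round(s_3, k_3) = 0x5585C7
s_5 = Round(s_4, k_4) = 0x5C7072
s_6 = Round(s_5, k_5) = 0x072882
s_7 = Round(s_6, k_6) = 0x8820FD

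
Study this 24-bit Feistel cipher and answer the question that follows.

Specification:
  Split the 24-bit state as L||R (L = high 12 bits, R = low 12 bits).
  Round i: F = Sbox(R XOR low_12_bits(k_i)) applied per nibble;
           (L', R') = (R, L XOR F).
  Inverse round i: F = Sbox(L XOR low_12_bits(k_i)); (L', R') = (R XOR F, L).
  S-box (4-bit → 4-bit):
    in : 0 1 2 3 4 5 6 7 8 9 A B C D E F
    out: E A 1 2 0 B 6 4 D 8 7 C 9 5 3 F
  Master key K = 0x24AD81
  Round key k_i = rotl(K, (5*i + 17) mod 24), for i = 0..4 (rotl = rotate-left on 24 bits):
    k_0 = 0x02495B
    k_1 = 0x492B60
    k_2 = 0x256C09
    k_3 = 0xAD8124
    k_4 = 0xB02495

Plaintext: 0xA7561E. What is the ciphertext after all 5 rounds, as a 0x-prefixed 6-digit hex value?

0xC3A0C1

s_0 = plaintext = 0xA7561E
s_1 = Round(s_0, k_0) = 0x61E57E
s_2 = Round(s_1, k_1) = 0x57E5BD
s_3 = Round(s_2, k_2) = 0x5BDDBE
s_4 = Round(s_3, k_3) = 0xDBEC3A
s_5 = Round(s_4, k_4) = 0xC3A0C1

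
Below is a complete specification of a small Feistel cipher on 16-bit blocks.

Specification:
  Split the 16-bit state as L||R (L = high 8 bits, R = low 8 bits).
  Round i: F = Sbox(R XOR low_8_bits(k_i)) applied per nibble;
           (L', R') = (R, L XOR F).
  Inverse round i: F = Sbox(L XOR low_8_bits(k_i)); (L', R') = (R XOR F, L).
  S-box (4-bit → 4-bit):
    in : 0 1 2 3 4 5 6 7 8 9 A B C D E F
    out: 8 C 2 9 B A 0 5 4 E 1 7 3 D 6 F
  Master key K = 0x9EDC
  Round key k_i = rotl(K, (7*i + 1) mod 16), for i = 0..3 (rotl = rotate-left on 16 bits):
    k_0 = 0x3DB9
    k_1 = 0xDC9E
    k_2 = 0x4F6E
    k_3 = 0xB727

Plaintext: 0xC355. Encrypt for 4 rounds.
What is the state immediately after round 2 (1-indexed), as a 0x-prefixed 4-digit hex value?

0xA0C3

s_0 = plaintext = 0xC355
s_1 = Round(s_0, k_0) = 0x55A0
s_2 = Round(s_1, k_1) = 0xA0C3
s_3 = Round(s_2, k_2) = 0xC3BD
s_4 = Round(s_3, k_3) = 0xBD22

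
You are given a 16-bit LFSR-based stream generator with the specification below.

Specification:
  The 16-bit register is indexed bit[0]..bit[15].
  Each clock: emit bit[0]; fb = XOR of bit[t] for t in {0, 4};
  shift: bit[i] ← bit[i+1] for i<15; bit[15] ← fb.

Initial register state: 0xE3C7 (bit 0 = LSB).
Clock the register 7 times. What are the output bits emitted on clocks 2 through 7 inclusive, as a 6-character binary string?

110001

reg_0 = 0xE3C7
clock 1: out=1, reg = 0xF1E3
clock 2: out=1, reg = 0xF8F1
clock 3: out=1, reg = 0x7C78
clock 4: out=0, reg = 0xBE3C
clock 5: out=0, reg = 0xDF1E
clock 6: out=0, reg = 0xEF8F
clock 7: out=1, reg = 0xF7C7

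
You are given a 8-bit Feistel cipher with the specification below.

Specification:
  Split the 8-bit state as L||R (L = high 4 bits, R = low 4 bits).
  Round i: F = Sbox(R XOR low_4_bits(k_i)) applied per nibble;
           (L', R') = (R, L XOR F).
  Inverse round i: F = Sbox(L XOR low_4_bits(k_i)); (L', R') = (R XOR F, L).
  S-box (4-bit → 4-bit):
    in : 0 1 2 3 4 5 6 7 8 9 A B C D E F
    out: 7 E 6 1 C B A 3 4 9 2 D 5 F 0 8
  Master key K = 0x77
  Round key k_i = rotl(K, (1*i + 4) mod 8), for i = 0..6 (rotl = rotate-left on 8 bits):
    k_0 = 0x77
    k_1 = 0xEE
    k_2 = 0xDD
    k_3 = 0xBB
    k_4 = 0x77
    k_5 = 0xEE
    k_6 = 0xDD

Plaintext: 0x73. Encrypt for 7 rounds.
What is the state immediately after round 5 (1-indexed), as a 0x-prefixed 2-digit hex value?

s_0 = plaintext = 0x73
s_1 = Round(s_0, k_0) = 0x3B
s_2 = Round(s_1, k_1) = 0xB8
s_3 = Round(s_2, k_2) = 0x80
s_4 = Round(s_3, k_3) = 0x05
s_5 = Round(s_4, k_4) = 0x56
s_6 = Round(s_5, k_5) = 0x61
s_7 = Round(s_6, k_6) = 0x13

0x56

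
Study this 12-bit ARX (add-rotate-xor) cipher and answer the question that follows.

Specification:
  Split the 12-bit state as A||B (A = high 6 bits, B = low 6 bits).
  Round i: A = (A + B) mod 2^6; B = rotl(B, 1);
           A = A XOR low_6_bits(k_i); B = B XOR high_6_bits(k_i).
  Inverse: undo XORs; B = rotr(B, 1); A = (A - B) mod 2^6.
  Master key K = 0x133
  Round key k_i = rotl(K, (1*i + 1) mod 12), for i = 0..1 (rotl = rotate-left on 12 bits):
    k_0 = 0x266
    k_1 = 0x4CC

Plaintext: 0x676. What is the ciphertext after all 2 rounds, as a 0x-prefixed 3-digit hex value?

s_0 = plaintext = 0x676
s_1 = Round(s_0, k_0) = 0xA64
s_2 = Round(s_1, k_1) = 0x05A

0x05A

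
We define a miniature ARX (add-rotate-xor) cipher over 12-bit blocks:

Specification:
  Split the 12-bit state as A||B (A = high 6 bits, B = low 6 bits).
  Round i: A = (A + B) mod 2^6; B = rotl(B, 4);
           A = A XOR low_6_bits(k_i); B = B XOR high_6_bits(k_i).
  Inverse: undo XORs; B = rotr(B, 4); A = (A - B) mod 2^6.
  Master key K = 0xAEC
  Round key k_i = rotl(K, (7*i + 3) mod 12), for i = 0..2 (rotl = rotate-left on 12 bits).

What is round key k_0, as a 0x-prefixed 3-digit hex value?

K = 0xAEC
k_0 = rotl(K, (7*0+3) mod 12) = rotl(K, 3) = 0x765

0x765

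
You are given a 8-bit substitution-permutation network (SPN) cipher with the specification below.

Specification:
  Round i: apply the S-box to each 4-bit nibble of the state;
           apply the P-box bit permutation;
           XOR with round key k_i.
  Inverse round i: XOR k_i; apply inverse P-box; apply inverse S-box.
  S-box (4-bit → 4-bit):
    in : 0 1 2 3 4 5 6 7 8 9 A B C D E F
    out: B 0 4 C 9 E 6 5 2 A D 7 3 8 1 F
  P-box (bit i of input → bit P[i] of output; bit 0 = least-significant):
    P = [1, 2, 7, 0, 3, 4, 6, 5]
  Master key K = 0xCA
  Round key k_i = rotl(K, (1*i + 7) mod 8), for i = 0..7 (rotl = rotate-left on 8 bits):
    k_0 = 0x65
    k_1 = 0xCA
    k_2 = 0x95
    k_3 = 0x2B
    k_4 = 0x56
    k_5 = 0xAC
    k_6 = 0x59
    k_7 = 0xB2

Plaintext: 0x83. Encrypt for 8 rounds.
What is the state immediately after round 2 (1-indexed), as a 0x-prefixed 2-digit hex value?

0xB1

s_0 = plaintext = 0x83
s_1 = Round(s_0, k_0) = 0xF4
s_2 = Round(s_1, k_1) = 0xB1
s_3 = Round(s_2, k_2) = 0xCD
s_4 = Round(s_3, k_3) = 0x32
s_5 = Round(s_4, k_4) = 0xB6
s_6 = Round(s_5, k_5) = 0x70
s_7 = Round(s_6, k_6) = 0x16
s_8 = Round(s_7, k_7) = 0x36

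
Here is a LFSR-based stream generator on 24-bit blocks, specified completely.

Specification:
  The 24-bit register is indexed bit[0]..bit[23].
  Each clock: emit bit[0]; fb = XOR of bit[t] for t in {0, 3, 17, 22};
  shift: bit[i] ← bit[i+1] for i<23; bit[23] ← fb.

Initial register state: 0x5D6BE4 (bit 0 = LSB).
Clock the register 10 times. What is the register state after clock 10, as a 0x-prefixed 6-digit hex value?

reg_0 = 0x5D6BE4
clock 1: out=0, reg = 0xAEB5F2
clock 2: out=0, reg = 0xD75AF9
clock 3: out=1, reg = 0x6BAD7C
clock 4: out=0, reg = 0xB5D6BE
clock 5: out=0, reg = 0xDAEB5F
clock 6: out=1, reg = 0x6D75AF
clock 7: out=1, reg = 0xB6BAD7
clock 8: out=1, reg = 0x5B5D6B
clock 9: out=1, reg = 0x2DAEB5
clock 10: out=1, reg = 0x96D75A

0x96D75A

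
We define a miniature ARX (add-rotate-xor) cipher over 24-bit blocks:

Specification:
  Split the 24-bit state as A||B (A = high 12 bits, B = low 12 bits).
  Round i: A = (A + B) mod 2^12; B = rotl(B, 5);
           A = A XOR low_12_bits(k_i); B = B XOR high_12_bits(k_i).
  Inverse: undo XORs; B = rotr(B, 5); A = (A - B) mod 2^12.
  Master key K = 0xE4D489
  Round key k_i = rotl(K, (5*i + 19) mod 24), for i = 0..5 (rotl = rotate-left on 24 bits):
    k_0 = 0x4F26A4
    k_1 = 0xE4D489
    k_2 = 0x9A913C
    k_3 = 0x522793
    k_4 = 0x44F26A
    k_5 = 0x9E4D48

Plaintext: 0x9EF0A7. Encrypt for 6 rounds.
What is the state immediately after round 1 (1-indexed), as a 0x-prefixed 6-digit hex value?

s_0 = plaintext = 0x9EF0A7
s_1 = Round(s_0, k_0) = 0xC32013
s_2 = Round(s_1, k_1) = 0x8CCC2D
s_3 = Round(s_2, k_2) = 0x5C5C11
s_4 = Round(s_3, k_3) = 0x64571A
s_5 = Round(s_4, k_4) = 0xF35701
s_6 = Round(s_5, k_5) = 0xB7E9CA

0xC32013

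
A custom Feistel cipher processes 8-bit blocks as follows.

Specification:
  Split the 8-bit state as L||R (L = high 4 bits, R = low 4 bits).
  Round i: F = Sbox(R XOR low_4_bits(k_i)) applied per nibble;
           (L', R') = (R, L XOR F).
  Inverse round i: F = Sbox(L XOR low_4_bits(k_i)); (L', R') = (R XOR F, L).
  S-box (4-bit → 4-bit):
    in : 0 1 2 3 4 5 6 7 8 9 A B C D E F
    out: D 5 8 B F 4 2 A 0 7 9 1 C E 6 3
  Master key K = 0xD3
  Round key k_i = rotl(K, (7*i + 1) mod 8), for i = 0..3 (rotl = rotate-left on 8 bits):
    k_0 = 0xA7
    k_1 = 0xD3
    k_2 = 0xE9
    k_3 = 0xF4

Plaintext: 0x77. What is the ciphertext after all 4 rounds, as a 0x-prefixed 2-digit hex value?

s_0 = plaintext = 0x77
s_1 = Round(s_0, k_0) = 0x7A
s_2 = Round(s_1, k_1) = 0xA0
s_3 = Round(s_2, k_2) = 0x0D
s_4 = Round(s_3, k_3) = 0xD7

0xD7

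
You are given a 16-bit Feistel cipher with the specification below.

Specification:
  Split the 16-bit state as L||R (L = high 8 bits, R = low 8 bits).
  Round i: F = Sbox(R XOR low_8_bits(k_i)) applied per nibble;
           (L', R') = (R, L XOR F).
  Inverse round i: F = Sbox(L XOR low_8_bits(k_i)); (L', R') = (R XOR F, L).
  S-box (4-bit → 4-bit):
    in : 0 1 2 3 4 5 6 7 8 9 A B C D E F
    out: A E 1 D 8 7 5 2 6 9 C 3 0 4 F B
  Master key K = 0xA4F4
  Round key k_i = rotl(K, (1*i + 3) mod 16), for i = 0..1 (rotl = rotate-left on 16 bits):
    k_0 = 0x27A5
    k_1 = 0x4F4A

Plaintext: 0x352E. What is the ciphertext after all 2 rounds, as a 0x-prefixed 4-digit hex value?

s_0 = plaintext = 0x352E
s_1 = Round(s_0, k_0) = 0x2E56
s_2 = Round(s_1, k_1) = 0x56CE

0x56CE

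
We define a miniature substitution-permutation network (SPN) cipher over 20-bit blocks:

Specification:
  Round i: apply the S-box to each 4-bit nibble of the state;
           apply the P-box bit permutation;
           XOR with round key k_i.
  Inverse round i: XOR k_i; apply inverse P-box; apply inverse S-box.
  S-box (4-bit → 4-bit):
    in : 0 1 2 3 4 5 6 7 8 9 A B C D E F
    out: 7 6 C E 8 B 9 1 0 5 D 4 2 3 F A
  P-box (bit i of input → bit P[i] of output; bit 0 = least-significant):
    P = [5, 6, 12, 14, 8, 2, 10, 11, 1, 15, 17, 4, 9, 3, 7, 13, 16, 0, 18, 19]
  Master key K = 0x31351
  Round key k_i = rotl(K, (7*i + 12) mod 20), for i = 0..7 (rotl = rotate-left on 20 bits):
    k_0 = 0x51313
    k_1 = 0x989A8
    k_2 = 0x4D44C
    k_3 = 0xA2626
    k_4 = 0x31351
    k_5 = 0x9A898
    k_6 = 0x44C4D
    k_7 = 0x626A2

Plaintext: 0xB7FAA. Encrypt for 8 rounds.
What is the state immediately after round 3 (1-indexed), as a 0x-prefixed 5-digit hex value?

0x56B13

s_0 = plaintext = 0xB7FAA
s_1 = Round(s_0, k_0) = 0x1CC23
s_2 = Round(s_1, k_1) = 0xD55E1
s_3 = Round(s_2, k_2) = 0x56B13
s_4 = Round(s_3, k_3) = 0x15063
s_5 = Round(s_4, k_4) = 0x5E81A
s_6 = Round(s_5, k_5) = 0x0DE35
s_7 = Round(s_6, k_6) = 0x38232
s_8 = Round(s_7, k_7) = 0x87AB7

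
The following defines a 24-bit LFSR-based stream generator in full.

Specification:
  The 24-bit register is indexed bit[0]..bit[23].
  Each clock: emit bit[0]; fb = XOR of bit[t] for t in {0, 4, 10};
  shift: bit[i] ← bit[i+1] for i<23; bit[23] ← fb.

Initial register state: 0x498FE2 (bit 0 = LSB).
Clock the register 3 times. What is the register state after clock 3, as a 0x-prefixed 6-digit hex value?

reg_0 = 0x498FE2
clock 1: out=0, reg = 0xA4C7F1
clock 2: out=1, reg = 0xD263F8
clock 3: out=0, reg = 0xE931FC

0xE931FC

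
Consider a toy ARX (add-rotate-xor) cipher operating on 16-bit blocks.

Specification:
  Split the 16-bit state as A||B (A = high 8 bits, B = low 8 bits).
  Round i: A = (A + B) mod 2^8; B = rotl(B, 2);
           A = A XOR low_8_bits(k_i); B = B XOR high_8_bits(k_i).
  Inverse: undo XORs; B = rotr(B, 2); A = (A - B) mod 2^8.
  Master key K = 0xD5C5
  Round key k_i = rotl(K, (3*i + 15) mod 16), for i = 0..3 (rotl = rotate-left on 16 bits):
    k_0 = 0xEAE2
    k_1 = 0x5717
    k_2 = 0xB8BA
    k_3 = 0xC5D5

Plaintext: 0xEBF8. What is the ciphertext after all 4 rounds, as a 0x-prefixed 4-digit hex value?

s_0 = plaintext = 0xEBF8
s_1 = Round(s_0, k_0) = 0x0109
s_2 = Round(s_1, k_1) = 0x1D73
s_3 = Round(s_2, k_2) = 0x2A75
s_4 = Round(s_3, k_3) = 0x4A10

0x4A10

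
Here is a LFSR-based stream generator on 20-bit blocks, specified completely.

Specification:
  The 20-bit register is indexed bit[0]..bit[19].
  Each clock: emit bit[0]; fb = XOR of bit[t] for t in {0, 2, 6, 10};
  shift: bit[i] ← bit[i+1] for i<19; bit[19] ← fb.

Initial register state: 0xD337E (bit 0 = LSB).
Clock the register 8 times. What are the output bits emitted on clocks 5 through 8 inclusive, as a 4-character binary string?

1110

reg_0 = 0xD337E
clock 1: out=0, reg = 0x699BF
clock 2: out=1, reg = 0x34CDF
clock 3: out=1, reg = 0x1A66F
clock 4: out=1, reg = 0x0D337
clock 5: out=1, reg = 0x0699B
clock 6: out=1, reg = 0x834CD
clock 7: out=1, reg = 0x41A66
clock 8: out=0, reg = 0x20D33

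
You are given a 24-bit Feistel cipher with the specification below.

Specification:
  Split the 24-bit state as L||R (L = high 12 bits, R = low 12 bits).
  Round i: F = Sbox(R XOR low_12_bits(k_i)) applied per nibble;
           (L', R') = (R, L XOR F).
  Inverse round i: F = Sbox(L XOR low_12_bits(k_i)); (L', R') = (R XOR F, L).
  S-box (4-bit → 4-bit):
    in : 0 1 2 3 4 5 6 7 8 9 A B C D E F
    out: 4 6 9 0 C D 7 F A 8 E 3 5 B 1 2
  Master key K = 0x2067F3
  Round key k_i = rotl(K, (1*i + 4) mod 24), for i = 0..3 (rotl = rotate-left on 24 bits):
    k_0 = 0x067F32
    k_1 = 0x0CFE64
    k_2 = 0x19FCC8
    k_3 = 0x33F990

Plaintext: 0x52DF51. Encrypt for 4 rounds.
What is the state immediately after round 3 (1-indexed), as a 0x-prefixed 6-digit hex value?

s_0 = plaintext = 0x52DF51
s_1 = Round(s_0, k_0) = 0xF5115D
s_2 = Round(s_1, k_1) = 0x15DD59
s_3 = Round(s_2, k_2) = 0xD597DB
s_4 = Round(s_3, k_3) = 0x7DBC9A

0xD597DB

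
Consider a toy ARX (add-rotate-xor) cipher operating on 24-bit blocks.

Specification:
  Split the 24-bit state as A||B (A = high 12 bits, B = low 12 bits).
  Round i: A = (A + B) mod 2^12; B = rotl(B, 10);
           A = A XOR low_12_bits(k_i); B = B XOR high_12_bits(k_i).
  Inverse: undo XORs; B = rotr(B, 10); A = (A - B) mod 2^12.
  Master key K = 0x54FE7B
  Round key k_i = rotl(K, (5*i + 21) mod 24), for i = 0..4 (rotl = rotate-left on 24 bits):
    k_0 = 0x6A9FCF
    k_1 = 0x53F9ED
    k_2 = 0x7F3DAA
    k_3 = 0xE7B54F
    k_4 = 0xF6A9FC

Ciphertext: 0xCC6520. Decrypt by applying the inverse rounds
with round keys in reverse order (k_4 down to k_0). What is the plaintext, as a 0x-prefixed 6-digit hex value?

0xB714FA

s_0 = ciphertext = 0xCC6520
s_1 = InvRound(s_0, k_4) = 0xC1092A
s_2 = InvRound(s_1, k_3) = 0xC1AD45
s_3 = InvRound(s_2, k_2) = 0x6D6ADA
s_4 = InvRound(s_3, k_1) = 0xFA4F97
s_5 = InvRound(s_4, k_0) = 0xB714FA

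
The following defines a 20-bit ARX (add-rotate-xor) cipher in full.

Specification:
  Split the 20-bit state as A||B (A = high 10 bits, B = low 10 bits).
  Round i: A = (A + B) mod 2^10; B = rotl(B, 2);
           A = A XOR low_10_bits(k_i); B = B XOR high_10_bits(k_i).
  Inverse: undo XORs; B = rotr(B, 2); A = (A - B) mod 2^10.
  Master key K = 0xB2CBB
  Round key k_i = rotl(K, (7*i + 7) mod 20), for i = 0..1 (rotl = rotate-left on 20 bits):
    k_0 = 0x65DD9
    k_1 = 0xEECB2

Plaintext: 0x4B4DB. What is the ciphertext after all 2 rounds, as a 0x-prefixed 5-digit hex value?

0x9F855

s_0 = plaintext = 0x4B4DB
s_1 = Round(s_0, k_0) = 0xF46FB
s_2 = Round(s_1, k_1) = 0x9F855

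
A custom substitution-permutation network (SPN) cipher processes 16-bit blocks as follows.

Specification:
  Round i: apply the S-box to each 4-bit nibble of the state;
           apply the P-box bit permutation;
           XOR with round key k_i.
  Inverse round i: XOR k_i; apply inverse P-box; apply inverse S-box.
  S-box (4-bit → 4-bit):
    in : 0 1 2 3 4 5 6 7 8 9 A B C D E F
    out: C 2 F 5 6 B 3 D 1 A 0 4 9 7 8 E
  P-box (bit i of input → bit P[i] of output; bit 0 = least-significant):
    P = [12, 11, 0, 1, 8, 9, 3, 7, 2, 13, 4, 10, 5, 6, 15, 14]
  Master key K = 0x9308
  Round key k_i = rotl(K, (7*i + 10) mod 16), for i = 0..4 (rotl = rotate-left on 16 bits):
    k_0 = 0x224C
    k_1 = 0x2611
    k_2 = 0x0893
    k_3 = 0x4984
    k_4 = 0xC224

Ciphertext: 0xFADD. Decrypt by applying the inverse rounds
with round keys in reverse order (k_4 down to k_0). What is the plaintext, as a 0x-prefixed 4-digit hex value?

s_0 = ciphertext = 0xFADD
s_1 = InvRound(s_0, k_4) = 0x640D
s_2 = InvRound(s_1, k_3) = 0xA974
s_3 = InvRound(s_2, k_2) = 0xD6C0
s_4 = InvRound(s_3, k_1) = 0xF4E3
s_5 = InvRound(s_4, k_0) = 0x7CF7

0x7CF7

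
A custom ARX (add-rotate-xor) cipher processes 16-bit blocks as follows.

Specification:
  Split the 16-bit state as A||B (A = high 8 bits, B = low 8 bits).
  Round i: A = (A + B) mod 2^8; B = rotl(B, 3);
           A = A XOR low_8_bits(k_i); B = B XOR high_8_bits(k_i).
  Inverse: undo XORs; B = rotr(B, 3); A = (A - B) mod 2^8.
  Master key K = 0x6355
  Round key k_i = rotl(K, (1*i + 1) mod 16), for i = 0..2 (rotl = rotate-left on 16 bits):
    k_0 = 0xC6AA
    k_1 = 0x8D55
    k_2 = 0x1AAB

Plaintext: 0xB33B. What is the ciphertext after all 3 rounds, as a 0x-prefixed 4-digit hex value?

s_0 = plaintext = 0xB33B
s_1 = Round(s_0, k_0) = 0x441F
s_2 = Round(s_1, k_1) = 0x3675
s_3 = Round(s_2, k_2) = 0x00B1

0x00B1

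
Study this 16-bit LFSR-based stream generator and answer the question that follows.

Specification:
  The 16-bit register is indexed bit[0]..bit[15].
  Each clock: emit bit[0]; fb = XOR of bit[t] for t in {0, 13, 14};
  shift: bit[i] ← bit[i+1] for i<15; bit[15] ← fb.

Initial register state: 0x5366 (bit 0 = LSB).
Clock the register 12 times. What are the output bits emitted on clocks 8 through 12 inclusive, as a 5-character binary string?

01100

reg_0 = 0x5366
clock 1: out=0, reg = 0xA9B3
clock 2: out=1, reg = 0x54D9
clock 3: out=1, reg = 0x2A6C
clock 4: out=0, reg = 0x9536
clock 5: out=0, reg = 0x4A9B
clock 6: out=1, reg = 0x254D
clock 7: out=1, reg = 0x12A6
clock 8: out=0, reg = 0x0953
clock 9: out=1, reg = 0x84A9
clock 10: out=1, reg = 0xC254
clock 11: out=0, reg = 0xE12A
clock 12: out=0, reg = 0x7095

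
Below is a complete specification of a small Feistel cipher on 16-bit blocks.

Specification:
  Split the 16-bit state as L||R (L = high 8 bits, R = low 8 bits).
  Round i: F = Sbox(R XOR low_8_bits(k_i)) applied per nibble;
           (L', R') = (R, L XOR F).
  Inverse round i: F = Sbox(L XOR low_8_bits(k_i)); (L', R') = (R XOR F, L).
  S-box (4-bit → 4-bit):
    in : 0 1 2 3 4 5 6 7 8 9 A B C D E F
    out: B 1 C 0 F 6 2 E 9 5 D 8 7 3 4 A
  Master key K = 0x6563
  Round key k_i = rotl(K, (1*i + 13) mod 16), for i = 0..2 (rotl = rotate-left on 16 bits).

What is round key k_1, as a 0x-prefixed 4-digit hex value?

0xD958

K = 0x6563
k_0 = rotl(K, (1*0+13) mod 16) = rotl(K, 13) = 0x6CAC
k_1 = rotl(K, (1*1+13) mod 16) = rotl(K, 14) = 0xD958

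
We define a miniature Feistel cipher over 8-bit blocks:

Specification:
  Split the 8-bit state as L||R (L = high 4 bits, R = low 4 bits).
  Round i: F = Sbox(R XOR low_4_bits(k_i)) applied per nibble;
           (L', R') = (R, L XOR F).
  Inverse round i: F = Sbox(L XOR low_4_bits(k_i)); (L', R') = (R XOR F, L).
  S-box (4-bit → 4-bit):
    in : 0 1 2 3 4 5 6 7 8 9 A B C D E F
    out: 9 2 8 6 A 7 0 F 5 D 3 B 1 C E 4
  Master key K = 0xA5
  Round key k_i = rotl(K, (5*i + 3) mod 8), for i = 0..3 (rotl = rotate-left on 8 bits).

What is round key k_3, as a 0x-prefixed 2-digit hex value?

K = 0xA5
k_0 = rotl(K, (5*0+3) mod 8) = rotl(K, 3) = 0x2D
k_1 = rotl(K, (5*1+3) mod 8) = rotl(K, 0) = 0xA5
k_2 = rotl(K, (5*2+3) mod 8) = rotl(K, 5) = 0xB4
k_3 = rotl(K, (5*3+3) mod 8) = rotl(K, 2) = 0x96

0x96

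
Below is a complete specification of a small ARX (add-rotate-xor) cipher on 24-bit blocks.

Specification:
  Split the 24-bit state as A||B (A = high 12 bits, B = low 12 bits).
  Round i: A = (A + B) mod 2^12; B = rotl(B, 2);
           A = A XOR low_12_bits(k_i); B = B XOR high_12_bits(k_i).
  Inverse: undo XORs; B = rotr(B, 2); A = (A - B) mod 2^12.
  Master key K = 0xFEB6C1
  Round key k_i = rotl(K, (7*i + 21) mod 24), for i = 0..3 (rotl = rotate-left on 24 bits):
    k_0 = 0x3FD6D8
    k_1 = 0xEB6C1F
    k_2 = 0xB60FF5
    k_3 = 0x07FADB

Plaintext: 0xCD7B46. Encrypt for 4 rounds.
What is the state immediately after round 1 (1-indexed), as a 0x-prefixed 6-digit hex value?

s_0 = plaintext = 0xCD7B46
s_1 = Round(s_0, k_0) = 0xEC5EE7
s_2 = Round(s_1, k_1) = 0x1B3529
s_3 = Round(s_2, k_2) = 0x929FC5
s_4 = Round(s_3, k_3) = 0x235F68

0xEC5EE7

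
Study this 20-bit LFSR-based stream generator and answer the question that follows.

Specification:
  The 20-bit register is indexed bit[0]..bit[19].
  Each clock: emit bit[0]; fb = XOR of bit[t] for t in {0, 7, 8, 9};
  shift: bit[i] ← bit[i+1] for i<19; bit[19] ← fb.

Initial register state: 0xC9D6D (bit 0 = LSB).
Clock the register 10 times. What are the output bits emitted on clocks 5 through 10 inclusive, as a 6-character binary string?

011010

reg_0 = 0xC9D6D
clock 1: out=1, reg = 0x64EB6
clock 2: out=0, reg = 0x3275B
clock 3: out=1, reg = 0x993AD
clock 4: out=1, reg = 0x4C9D6
clock 5: out=0, reg = 0x264EB
clock 6: out=1, reg = 0x13275
clock 7: out=1, reg = 0x0993A
clock 8: out=0, reg = 0x84C9D
clock 9: out=1, reg = 0x4264E
clock 10: out=0, reg = 0xA1327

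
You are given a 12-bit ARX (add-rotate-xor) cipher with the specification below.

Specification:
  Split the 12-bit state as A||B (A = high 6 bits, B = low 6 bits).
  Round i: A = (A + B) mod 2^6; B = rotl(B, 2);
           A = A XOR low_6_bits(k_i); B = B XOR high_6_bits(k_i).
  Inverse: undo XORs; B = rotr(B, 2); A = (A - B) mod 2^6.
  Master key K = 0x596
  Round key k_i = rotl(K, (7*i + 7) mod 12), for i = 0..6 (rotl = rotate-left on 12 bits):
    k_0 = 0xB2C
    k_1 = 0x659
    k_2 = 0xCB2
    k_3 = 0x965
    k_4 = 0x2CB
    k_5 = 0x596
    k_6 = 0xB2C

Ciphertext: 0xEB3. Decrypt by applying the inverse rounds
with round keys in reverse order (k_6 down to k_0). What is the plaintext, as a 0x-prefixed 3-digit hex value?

s_0 = ciphertext = 0xEB3
s_1 = InvRound(s_0, k_6) = 0x7F7
s_2 = InvRound(s_1, k_5) = 0xC58
s_3 = InvRound(s_2, k_4) = 0x1B4
s_4 = InvRound(s_3, k_3) = 0x3D4
s_5 = InvRound(s_4, k_2) = 0x529
s_6 = InvRound(s_5, k_1) = 0x04C
s_7 = InvRound(s_6, k_0) = 0x948

0x948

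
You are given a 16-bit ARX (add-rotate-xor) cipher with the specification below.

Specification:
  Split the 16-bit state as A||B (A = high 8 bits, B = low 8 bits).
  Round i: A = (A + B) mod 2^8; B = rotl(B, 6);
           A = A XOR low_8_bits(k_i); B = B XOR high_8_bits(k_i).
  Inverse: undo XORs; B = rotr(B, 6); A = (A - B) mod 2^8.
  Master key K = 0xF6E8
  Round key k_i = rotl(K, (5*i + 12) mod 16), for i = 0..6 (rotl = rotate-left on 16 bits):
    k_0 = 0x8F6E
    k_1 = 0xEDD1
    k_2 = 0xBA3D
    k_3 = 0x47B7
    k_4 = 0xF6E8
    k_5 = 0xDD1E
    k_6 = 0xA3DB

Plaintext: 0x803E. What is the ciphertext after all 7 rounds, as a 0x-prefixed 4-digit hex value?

0xDD67

s_0 = plaintext = 0x803E
s_1 = Round(s_0, k_0) = 0xD000
s_2 = Round(s_1, k_1) = 0x01ED
s_3 = Round(s_2, k_2) = 0xD3C1
s_4 = Round(s_3, k_3) = 0x2337
s_5 = Round(s_4, k_4) = 0xB23B
s_6 = Round(s_5, k_5) = 0xF313
s_7 = Round(s_6, k_6) = 0xDD67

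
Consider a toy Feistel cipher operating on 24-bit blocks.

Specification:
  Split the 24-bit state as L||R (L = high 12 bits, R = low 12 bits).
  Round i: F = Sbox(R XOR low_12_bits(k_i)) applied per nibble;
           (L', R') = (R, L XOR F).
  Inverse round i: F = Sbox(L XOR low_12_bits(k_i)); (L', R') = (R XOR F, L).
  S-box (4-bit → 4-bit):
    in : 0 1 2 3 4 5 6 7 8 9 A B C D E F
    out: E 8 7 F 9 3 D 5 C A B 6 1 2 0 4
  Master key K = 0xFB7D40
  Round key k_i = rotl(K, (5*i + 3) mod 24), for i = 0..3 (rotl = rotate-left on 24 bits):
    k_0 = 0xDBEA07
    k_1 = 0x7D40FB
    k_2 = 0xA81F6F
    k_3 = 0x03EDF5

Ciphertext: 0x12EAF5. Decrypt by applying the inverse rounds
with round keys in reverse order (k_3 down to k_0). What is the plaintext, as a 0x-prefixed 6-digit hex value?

s_0 = ciphertext = 0x12EAF5
s_1 = InvRound(s_0, k_3) = 0xBD312E
s_2 = InvRound(s_1, k_2) = 0x84FBD3
s_3 = InvRound(s_2, k_1) = 0x7BA84F
s_4 = InvRound(s_3, k_0) = 0xA2D7BA

0xA2D7BA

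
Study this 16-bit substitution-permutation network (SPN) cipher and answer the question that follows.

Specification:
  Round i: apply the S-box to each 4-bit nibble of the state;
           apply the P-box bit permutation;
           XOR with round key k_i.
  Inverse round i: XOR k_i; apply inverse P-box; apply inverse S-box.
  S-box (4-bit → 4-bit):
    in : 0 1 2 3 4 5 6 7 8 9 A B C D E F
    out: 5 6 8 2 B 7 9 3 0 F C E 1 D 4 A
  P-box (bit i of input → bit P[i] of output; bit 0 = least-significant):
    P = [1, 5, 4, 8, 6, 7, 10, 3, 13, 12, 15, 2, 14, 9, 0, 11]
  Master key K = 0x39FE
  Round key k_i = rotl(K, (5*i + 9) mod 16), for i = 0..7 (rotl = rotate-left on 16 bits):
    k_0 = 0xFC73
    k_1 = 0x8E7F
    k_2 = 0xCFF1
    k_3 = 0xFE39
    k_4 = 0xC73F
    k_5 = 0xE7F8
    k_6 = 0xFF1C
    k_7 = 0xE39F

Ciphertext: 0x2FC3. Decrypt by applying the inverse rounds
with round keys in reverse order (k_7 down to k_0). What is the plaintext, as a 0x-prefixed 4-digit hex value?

0xB4EA

s_0 = ciphertext = 0x2FC3
s_1 = InvRound(s_0, k_7) = 0x6ADE
s_2 = InvRound(s_1, k_6) = 0x8156
s_3 = InvRound(s_2, k_5) = 0x76B7
s_4 = InvRound(s_3, k_4) = 0x85F2
s_5 = InvRound(s_4, k_3) = 0x9746
s_6 = InvRound(s_5, k_2) = 0xDF35
s_7 = InvRound(s_6, k_1) = 0xC366
s_8 = InvRound(s_7, k_0) = 0xB4EA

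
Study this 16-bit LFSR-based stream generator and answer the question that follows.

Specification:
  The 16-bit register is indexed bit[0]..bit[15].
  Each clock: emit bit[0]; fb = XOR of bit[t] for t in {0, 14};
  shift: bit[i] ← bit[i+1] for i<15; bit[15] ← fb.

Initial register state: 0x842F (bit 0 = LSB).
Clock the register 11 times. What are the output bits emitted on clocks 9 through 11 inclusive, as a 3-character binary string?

reg_0 = 0x842F
clock 1: out=1, reg = 0xC217
clock 2: out=1, reg = 0x610B
clock 3: out=1, reg = 0x3085
clock 4: out=1, reg = 0x9842
clock 5: out=0, reg = 0x4C21
clock 6: out=1, reg = 0x2610
clock 7: out=0, reg = 0x1308
clock 8: out=0, reg = 0x0984
clock 9: out=0, reg = 0x04C2
clock 10: out=0, reg = 0x0261
clock 11: out=1, reg = 0x8130

001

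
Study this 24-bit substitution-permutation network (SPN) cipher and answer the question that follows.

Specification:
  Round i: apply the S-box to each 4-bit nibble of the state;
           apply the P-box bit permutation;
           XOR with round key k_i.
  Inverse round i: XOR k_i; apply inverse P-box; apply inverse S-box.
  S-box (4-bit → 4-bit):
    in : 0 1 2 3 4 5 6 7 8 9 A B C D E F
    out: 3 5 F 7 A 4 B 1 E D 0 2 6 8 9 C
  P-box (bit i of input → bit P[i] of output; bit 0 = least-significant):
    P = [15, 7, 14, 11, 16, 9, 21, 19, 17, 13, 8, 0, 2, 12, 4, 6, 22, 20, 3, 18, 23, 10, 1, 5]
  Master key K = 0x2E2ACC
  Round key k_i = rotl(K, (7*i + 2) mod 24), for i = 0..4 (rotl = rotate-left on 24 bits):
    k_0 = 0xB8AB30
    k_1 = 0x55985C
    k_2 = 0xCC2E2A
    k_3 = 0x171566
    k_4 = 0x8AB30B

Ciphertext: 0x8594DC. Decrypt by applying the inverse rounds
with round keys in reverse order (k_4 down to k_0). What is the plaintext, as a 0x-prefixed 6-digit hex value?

0xA7D8CC

s_0 = ciphertext = 0x8594DC
s_1 = InvRound(s_0, k_4) = 0xCD926B
s_2 = InvRound(s_1, k_3) = 0x037947
s_3 = InvRound(s_2, k_2) = 0x696965
s_4 = InvRound(s_3, k_1) = 0xD8C8F1
s_5 = InvRound(s_4, k_0) = 0xA7D8CC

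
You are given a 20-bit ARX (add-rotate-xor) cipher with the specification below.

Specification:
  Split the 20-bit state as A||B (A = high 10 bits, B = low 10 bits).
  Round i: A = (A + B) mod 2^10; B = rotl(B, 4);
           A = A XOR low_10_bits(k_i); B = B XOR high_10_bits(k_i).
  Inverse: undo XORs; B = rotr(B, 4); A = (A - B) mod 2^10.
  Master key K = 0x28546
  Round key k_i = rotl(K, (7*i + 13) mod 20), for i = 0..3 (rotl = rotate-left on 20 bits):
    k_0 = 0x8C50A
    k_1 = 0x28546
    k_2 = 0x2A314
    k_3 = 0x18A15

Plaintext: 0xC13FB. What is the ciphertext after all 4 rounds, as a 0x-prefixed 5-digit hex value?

0x391F1

s_0 = plaintext = 0xC13FB
s_1 = Round(s_0, k_0) = 0xFD58E
s_2 = Round(s_1, k_1) = 0x31447
s_3 = Round(s_2, k_2) = 0x860D9
s_4 = Round(s_3, k_3) = 0x391F1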